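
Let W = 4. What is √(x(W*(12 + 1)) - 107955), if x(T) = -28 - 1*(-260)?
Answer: I*√107723 ≈ 328.21*I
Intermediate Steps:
x(T) = 232 (x(T) = -28 + 260 = 232)
√(x(W*(12 + 1)) - 107955) = √(232 - 107955) = √(-107723) = I*√107723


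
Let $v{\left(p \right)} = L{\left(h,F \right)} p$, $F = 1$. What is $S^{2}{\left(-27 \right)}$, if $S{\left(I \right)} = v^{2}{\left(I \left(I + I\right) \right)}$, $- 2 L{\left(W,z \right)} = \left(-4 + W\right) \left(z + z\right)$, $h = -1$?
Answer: $2824295364810000$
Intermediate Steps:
$L{\left(W,z \right)} = - z \left(-4 + W\right)$ ($L{\left(W,z \right)} = - \frac{\left(-4 + W\right) \left(z + z\right)}{2} = - \frac{\left(-4 + W\right) 2 z}{2} = - \frac{2 z \left(-4 + W\right)}{2} = - z \left(-4 + W\right)$)
$v{\left(p \right)} = 5 p$ ($v{\left(p \right)} = 1 \left(4 - -1\right) p = 1 \left(4 + 1\right) p = 1 \cdot 5 p = 5 p$)
$S{\left(I \right)} = 100 I^{4}$ ($S{\left(I \right)} = \left(5 I \left(I + I\right)\right)^{2} = \left(5 I 2 I\right)^{2} = \left(5 \cdot 2 I^{2}\right)^{2} = \left(10 I^{2}\right)^{2} = 100 I^{4}$)
$S^{2}{\left(-27 \right)} = \left(100 \left(-27\right)^{4}\right)^{2} = \left(100 \cdot 531441\right)^{2} = 53144100^{2} = 2824295364810000$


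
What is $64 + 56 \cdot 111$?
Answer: $6280$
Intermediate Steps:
$64 + 56 \cdot 111 = 64 + 6216 = 6280$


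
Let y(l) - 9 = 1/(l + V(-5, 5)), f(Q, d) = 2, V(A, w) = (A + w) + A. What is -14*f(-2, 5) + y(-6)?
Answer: -210/11 ≈ -19.091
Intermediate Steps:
V(A, w) = w + 2*A
y(l) = 9 + 1/(-5 + l) (y(l) = 9 + 1/(l + (5 + 2*(-5))) = 9 + 1/(l + (5 - 10)) = 9 + 1/(l - 5) = 9 + 1/(-5 + l))
-14*f(-2, 5) + y(-6) = -14*2 + (-44 + 9*(-6))/(-5 - 6) = -28 + (-44 - 54)/(-11) = -28 - 1/11*(-98) = -28 + 98/11 = -210/11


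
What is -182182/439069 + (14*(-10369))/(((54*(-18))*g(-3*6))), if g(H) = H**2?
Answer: 3181838779/69137561016 ≈ 0.046022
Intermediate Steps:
-182182/439069 + (14*(-10369))/(((54*(-18))*g(-3*6))) = -182182/439069 + (14*(-10369))/(((54*(-18))*(-3*6)**2)) = -182182*1/439069 - 145166/((-972*(-18)**2)) = -182182/439069 - 145166/((-972*324)) = -182182/439069 - 145166/(-314928) = -182182/439069 - 145166*(-1/314928) = -182182/439069 + 72583/157464 = 3181838779/69137561016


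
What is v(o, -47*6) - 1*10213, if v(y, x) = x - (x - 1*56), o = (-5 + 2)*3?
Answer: -10157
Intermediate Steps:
o = -9 (o = -3*3 = -9)
v(y, x) = 56 (v(y, x) = x - (x - 56) = x - (-56 + x) = x + (56 - x) = 56)
v(o, -47*6) - 1*10213 = 56 - 1*10213 = 56 - 10213 = -10157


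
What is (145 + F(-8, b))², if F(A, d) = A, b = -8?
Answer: 18769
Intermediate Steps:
(145 + F(-8, b))² = (145 - 8)² = 137² = 18769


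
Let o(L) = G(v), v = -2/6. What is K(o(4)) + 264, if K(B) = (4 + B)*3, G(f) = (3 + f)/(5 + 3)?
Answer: 277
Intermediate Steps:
v = -⅓ (v = -2*⅙ = -⅓ ≈ -0.33333)
G(f) = 3/8 + f/8 (G(f) = (3 + f)/8 = (3 + f)*(⅛) = 3/8 + f/8)
o(L) = ⅓ (o(L) = 3/8 + (⅛)*(-⅓) = 3/8 - 1/24 = ⅓)
K(B) = 12 + 3*B
K(o(4)) + 264 = (12 + 3*(⅓)) + 264 = (12 + 1) + 264 = 13 + 264 = 277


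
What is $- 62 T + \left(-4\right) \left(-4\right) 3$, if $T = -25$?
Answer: $1598$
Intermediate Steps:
$- 62 T + \left(-4\right) \left(-4\right) 3 = \left(-62\right) \left(-25\right) + \left(-4\right) \left(-4\right) 3 = 1550 + 16 \cdot 3 = 1550 + 48 = 1598$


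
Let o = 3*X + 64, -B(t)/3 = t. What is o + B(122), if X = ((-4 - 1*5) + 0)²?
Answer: -59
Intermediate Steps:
X = 81 (X = ((-4 - 5) + 0)² = (-9 + 0)² = (-9)² = 81)
B(t) = -3*t
o = 307 (o = 3*81 + 64 = 243 + 64 = 307)
o + B(122) = 307 - 3*122 = 307 - 366 = -59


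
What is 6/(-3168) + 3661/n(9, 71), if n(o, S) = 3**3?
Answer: 644327/4752 ≈ 135.59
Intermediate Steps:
n(o, S) = 27
6/(-3168) + 3661/n(9, 71) = 6/(-3168) + 3661/27 = 6*(-1/3168) + 3661*(1/27) = -1/528 + 3661/27 = 644327/4752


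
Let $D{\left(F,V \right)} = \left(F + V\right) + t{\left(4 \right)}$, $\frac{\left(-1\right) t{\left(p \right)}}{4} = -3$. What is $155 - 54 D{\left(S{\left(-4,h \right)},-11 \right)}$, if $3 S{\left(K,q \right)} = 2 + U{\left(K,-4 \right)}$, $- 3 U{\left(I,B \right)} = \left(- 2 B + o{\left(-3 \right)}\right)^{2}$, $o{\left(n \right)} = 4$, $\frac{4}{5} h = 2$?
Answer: $929$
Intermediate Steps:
$h = \frac{5}{2}$ ($h = \frac{5}{4} \cdot 2 = \frac{5}{2} \approx 2.5$)
$t{\left(p \right)} = 12$ ($t{\left(p \right)} = \left(-4\right) \left(-3\right) = 12$)
$U{\left(I,B \right)} = - \frac{\left(4 - 2 B\right)^{2}}{3}$ ($U{\left(I,B \right)} = - \frac{\left(- 2 B + 4\right)^{2}}{3} = - \frac{\left(4 - 2 B\right)^{2}}{3}$)
$S{\left(K,q \right)} = - \frac{46}{3}$ ($S{\left(K,q \right)} = \frac{2 - \frac{4 \left(-2 - 4\right)^{2}}{3}}{3} = \frac{2 - \frac{4 \left(-6\right)^{2}}{3}}{3} = \frac{2 - 48}{3} = \frac{1}{3} \left(-46\right) = - \frac{46}{3}$)
$D{\left(F,V \right)} = 12 + F + V$ ($D{\left(F,V \right)} = \left(F + V\right) + 12 = 12 + F + V$)
$155 - 54 D{\left(S{\left(-4,h \right)},-11 \right)} = 155 - 54 \left(12 - \frac{46}{3} - 11\right) = 155 - -774 = 155 + 774 = 929$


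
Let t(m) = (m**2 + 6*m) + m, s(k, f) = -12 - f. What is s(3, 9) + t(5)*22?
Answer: 1299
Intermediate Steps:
t(m) = m**2 + 7*m
s(3, 9) + t(5)*22 = (-12 - 1*9) + (5*(7 + 5))*22 = (-12 - 9) + (5*12)*22 = -21 + 60*22 = -21 + 1320 = 1299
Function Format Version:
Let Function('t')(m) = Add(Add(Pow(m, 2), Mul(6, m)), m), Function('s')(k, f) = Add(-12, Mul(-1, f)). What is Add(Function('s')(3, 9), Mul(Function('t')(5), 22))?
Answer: 1299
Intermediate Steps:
Function('t')(m) = Add(Pow(m, 2), Mul(7, m))
Add(Function('s')(3, 9), Mul(Function('t')(5), 22)) = Add(Add(-12, Mul(-1, 9)), Mul(Mul(5, Add(7, 5)), 22)) = Add(Add(-12, -9), Mul(Mul(5, 12), 22)) = Add(-21, Mul(60, 22)) = Add(-21, 1320) = 1299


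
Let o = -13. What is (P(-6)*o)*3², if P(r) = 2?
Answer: -234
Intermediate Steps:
(P(-6)*o)*3² = (2*(-13))*3² = -26*9 = -234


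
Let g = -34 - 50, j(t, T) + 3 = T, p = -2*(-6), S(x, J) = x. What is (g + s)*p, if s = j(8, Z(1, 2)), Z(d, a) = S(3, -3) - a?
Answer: -1032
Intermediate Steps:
p = 12
Z(d, a) = 3 - a
j(t, T) = -3 + T
g = -84
s = -2 (s = -3 + (3 - 1*2) = -3 + (3 - 2) = -3 + 1 = -2)
(g + s)*p = (-84 - 2)*12 = -86*12 = -1032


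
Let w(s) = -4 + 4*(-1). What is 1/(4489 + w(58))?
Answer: 1/4481 ≈ 0.00022316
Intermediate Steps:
w(s) = -8 (w(s) = -4 - 4 = -8)
1/(4489 + w(58)) = 1/(4489 - 8) = 1/4481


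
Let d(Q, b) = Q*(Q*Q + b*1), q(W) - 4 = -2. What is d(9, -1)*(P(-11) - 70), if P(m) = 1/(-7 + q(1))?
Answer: -50544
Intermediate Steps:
q(W) = 2 (q(W) = 4 - 2 = 2)
P(m) = -⅕ (P(m) = 1/(-7 + 2) = 1/(-5) = -⅕)
d(Q, b) = Q*(b + Q²) (d(Q, b) = Q*(Q² + b) = Q*(b + Q²))
d(9, -1)*(P(-11) - 70) = (9*(-1 + 9²))*(-⅕ - 70) = (9*(-1 + 81))*(-351/5) = (9*80)*(-351/5) = 720*(-351/5) = -50544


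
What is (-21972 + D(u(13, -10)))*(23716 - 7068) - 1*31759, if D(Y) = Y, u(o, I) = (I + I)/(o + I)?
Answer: -1097797805/3 ≈ -3.6593e+8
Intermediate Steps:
u(o, I) = 2*I/(I + o) (u(o, I) = (2*I)/(I + o) = 2*I/(I + o))
(-21972 + D(u(13, -10)))*(23716 - 7068) - 1*31759 = (-21972 + 2*(-10)/(-10 + 13))*(23716 - 7068) - 1*31759 = (-21972 + 2*(-10)/3)*16648 - 31759 = (-21972 + 2*(-10)*(⅓))*16648 - 31759 = (-21972 - 20/3)*16648 - 31759 = -65936/3*16648 - 31759 = -1097702528/3 - 31759 = -1097797805/3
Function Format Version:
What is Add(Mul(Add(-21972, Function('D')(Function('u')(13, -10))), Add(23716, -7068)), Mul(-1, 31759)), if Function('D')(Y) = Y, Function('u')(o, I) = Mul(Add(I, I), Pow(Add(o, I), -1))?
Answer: Rational(-1097797805, 3) ≈ -3.6593e+8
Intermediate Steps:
Function('u')(o, I) = Mul(2, I, Pow(Add(I, o), -1)) (Function('u')(o, I) = Mul(Mul(2, I), Pow(Add(I, o), -1)) = Mul(2, I, Pow(Add(I, o), -1)))
Add(Mul(Add(-21972, Function('D')(Function('u')(13, -10))), Add(23716, -7068)), Mul(-1, 31759)) = Add(Mul(Add(-21972, Mul(2, -10, Pow(Add(-10, 13), -1))), Add(23716, -7068)), Mul(-1, 31759)) = Add(Mul(Add(-21972, Mul(2, -10, Pow(3, -1))), 16648), -31759) = Add(Mul(Add(-21972, Mul(2, -10, Rational(1, 3))), 16648), -31759) = Add(Mul(Add(-21972, Rational(-20, 3)), 16648), -31759) = Add(Mul(Rational(-65936, 3), 16648), -31759) = Add(Rational(-1097702528, 3), -31759) = Rational(-1097797805, 3)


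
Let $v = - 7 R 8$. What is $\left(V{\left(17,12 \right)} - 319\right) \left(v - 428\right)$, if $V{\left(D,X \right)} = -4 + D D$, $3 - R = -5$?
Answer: $29784$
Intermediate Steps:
$R = 8$ ($R = 3 - -5 = 3 + 5 = 8$)
$V{\left(D,X \right)} = -4 + D^{2}$
$v = -448$ ($v = \left(-7\right) 8 \cdot 8 = \left(-56\right) 8 = -448$)
$\left(V{\left(17,12 \right)} - 319\right) \left(v - 428\right) = \left(\left(-4 + 17^{2}\right) - 319\right) \left(-448 - 428\right) = \left(\left(-4 + 289\right) - 319\right) \left(-876\right) = \left(285 - 319\right) \left(-876\right) = \left(-34\right) \left(-876\right) = 29784$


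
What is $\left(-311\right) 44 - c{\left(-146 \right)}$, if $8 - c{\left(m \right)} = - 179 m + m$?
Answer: $12296$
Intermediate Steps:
$c{\left(m \right)} = 8 + 178 m$ ($c{\left(m \right)} = 8 - \left(- 179 m + m\right) = 8 - - 178 m = 8 + 178 m$)
$\left(-311\right) 44 - c{\left(-146 \right)} = \left(-311\right) 44 - \left(8 + 178 \left(-146\right)\right) = -13684 - \left(8 - 25988\right) = -13684 - -25980 = -13684 + 25980 = 12296$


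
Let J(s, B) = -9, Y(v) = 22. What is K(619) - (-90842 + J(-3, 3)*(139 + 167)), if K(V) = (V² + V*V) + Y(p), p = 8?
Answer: 859940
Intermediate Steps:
K(V) = 22 + 2*V² (K(V) = (V² + V*V) + 22 = (V² + V²) + 22 = 2*V² + 22 = 22 + 2*V²)
K(619) - (-90842 + J(-3, 3)*(139 + 167)) = (22 + 2*619²) - (-90842 - 9*(139 + 167)) = (22 + 2*383161) - (-90842 - 9*306) = (22 + 766322) - (-90842 - 2754) = 766344 - 1*(-93596) = 766344 + 93596 = 859940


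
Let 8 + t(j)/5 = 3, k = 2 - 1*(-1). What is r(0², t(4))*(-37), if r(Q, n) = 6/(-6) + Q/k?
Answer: 37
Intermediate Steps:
k = 3 (k = 2 + 1 = 3)
t(j) = -25 (t(j) = -40 + 5*3 = -40 + 15 = -25)
r(Q, n) = -1 + Q/3 (r(Q, n) = 6/(-6) + Q/3 = 6*(-⅙) + Q*(⅓) = -1 + Q/3)
r(0², t(4))*(-37) = (-1 + (⅓)*0²)*(-37) = (-1 + (⅓)*0)*(-37) = (-1 + 0)*(-37) = -1*(-37) = 37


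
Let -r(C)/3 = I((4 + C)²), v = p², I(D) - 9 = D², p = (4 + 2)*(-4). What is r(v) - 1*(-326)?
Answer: -339494879701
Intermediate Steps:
p = -24 (p = 6*(-4) = -24)
I(D) = 9 + D²
v = 576 (v = (-24)² = 576)
r(C) = -27 - 3*(4 + C)⁴ (r(C) = -3*(9 + ((4 + C)²)²) = -3*(9 + (4 + C)⁴) = -27 - 3*(4 + C)⁴)
r(v) - 1*(-326) = (-27 - 3*(4 + 576)⁴) - 1*(-326) = (-27 - 3*580⁴) + 326 = (-27 - 3*113164960000) + 326 = (-27 - 339494880000) + 326 = -339494880027 + 326 = -339494879701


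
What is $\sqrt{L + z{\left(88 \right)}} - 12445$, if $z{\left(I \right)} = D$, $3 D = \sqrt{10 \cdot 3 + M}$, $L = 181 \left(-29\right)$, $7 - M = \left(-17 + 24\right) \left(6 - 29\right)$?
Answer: $-12445 + i \sqrt{5249 - \sqrt{22}} \approx -12445.0 + 72.418 i$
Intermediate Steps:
$M = 168$ ($M = 7 - \left(-17 + 24\right) \left(6 - 29\right) = 7 - 7 \left(-23\right) = 7 - -161 = 7 + 161 = 168$)
$L = -5249$
$D = \sqrt{22}$ ($D = \frac{\sqrt{10 \cdot 3 + 168}}{3} = \frac{\sqrt{30 + 168}}{3} = \frac{\sqrt{198}}{3} = \frac{3 \sqrt{22}}{3} = \sqrt{22} \approx 4.6904$)
$z{\left(I \right)} = \sqrt{22}$
$\sqrt{L + z{\left(88 \right)}} - 12445 = \sqrt{-5249 + \sqrt{22}} - 12445 = -12445 + \sqrt{-5249 + \sqrt{22}}$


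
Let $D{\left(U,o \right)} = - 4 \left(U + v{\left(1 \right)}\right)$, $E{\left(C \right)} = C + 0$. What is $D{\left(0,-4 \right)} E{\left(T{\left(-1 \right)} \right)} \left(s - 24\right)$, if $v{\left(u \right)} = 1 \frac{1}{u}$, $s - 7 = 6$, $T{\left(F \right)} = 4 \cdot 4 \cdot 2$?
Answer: $1408$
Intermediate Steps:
$T{\left(F \right)} = 32$ ($T{\left(F \right)} = 16 \cdot 2 = 32$)
$s = 13$ ($s = 7 + 6 = 13$)
$E{\left(C \right)} = C$
$v{\left(u \right)} = \frac{1}{u}$
$D{\left(U,o \right)} = -4 - 4 U$ ($D{\left(U,o \right)} = - 4 \left(U + 1^{-1}\right) = - 4 \left(U + 1\right) = - 4 \left(1 + U\right) = -4 - 4 U$)
$D{\left(0,-4 \right)} E{\left(T{\left(-1 \right)} \right)} \left(s - 24\right) = \left(-4 - 0\right) 32 \left(13 - 24\right) = \left(-4 + 0\right) 32 \left(-11\right) = \left(-4\right) 32 \left(-11\right) = \left(-128\right) \left(-11\right) = 1408$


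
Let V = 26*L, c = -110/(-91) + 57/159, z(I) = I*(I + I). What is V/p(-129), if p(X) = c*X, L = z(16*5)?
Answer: -1605094400/975111 ≈ -1646.1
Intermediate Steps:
z(I) = 2*I**2 (z(I) = I*(2*I) = 2*I**2)
c = 7559/4823 (c = -110*(-1/91) + 57*(1/159) = 110/91 + 19/53 = 7559/4823 ≈ 1.5673)
L = 12800 (L = 2*(16*5)**2 = 2*80**2 = 2*6400 = 12800)
p(X) = 7559*X/4823
V = 332800 (V = 26*12800 = 332800)
V/p(-129) = 332800/(((7559/4823)*(-129))) = 332800/(-975111/4823) = 332800*(-4823/975111) = -1605094400/975111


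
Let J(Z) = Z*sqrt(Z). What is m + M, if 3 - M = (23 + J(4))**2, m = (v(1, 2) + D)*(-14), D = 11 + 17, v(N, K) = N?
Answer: -1364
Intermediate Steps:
D = 28
J(Z) = Z**(3/2)
m = -406 (m = (1 + 28)*(-14) = 29*(-14) = -406)
M = -958 (M = 3 - (23 + 4**(3/2))**2 = 3 - (23 + 8)**2 = 3 - 1*31**2 = 3 - 1*961 = 3 - 961 = -958)
m + M = -406 - 958 = -1364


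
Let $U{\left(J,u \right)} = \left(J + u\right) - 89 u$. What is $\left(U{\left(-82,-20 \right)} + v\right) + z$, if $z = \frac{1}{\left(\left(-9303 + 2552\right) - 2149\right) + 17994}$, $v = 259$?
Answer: $\frac{17615079}{9094} \approx 1937.0$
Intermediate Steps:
$U{\left(J,u \right)} = J - 88 u$
$z = \frac{1}{9094}$ ($z = \frac{1}{\left(-6751 - 2149\right) + 17994} = \frac{1}{-8900 + 17994} = \frac{1}{9094} \approx 0.00010996$)
$\left(U{\left(-82,-20 \right)} + v\right) + z = \left(\left(-82 - -1760\right) + 259\right) + \frac{1}{9094} = \left(\left(-82 + 1760\right) + 259\right) + \frac{1}{9094} = \left(1678 + 259\right) + \frac{1}{9094} = 1937 + \frac{1}{9094} = \frac{17615079}{9094}$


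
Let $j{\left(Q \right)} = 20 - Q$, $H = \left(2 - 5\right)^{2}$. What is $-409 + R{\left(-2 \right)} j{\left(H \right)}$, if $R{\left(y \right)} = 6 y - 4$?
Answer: $-585$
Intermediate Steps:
$R{\left(y \right)} = -4 + 6 y$
$H = 9$ ($H = \left(-3\right)^{2} = 9$)
$-409 + R{\left(-2 \right)} j{\left(H \right)} = -409 + \left(-4 + 6 \left(-2\right)\right) \left(20 - 9\right) = -409 + \left(-4 - 12\right) \left(20 - 9\right) = -409 - 176 = -585$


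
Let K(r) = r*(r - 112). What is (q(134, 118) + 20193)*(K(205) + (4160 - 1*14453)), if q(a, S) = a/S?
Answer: 10451434488/59 ≈ 1.7714e+8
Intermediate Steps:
K(r) = r*(-112 + r)
(q(134, 118) + 20193)*(K(205) + (4160 - 1*14453)) = (134/118 + 20193)*(205*(-112 + 205) + (4160 - 1*14453)) = (134*(1/118) + 20193)*(205*93 + (4160 - 14453)) = (67/59 + 20193)*(19065 - 10293) = (1191454/59)*8772 = 10451434488/59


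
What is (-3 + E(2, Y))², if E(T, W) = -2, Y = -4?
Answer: 25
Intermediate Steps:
(-3 + E(2, Y))² = (-3 - 2)² = (-5)² = 25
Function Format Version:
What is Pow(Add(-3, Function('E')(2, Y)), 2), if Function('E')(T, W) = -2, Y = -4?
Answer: 25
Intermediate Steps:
Pow(Add(-3, Function('E')(2, Y)), 2) = Pow(Add(-3, -2), 2) = Pow(-5, 2) = 25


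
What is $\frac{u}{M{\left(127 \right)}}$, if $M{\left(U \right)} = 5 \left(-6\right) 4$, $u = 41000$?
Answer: $- \frac{1025}{3} \approx -341.67$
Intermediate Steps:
$M{\left(U \right)} = -120$ ($M{\left(U \right)} = \left(-30\right) 4 = -120$)
$\frac{u}{M{\left(127 \right)}} = \frac{41000}{-120} = 41000 \left(- \frac{1}{120}\right) = - \frac{1025}{3}$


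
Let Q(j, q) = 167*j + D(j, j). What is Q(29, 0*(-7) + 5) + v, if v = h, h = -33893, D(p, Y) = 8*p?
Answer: -28818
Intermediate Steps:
v = -33893
Q(j, q) = 175*j (Q(j, q) = 167*j + 8*j = 175*j)
Q(29, 0*(-7) + 5) + v = 175*29 - 33893 = 5075 - 33893 = -28818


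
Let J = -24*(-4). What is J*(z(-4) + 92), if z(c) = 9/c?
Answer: 8616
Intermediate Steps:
J = 96
J*(z(-4) + 92) = 96*(9/(-4) + 92) = 96*(9*(-¼) + 92) = 96*(-9/4 + 92) = 96*(359/4) = 8616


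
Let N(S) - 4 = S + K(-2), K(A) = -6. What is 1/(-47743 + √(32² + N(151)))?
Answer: -47743/2279392876 - √1173/2279392876 ≈ -2.0961e-5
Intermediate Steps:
N(S) = -2 + S (N(S) = 4 + (S - 6) = 4 + (-6 + S) = -2 + S)
1/(-47743 + √(32² + N(151))) = 1/(-47743 + √(32² + (-2 + 151))) = 1/(-47743 + √(1024 + 149)) = 1/(-47743 + √1173)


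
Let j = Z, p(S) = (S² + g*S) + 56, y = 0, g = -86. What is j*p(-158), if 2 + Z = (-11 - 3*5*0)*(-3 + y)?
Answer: 1196848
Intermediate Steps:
Z = 31 (Z = -2 + (-11 - 3*5*0)*(-3 + 0) = -2 + (-11 - 15*0)*(-3) = -2 + (-11 + 0)*(-3) = -2 - 11*(-3) = -2 + 33 = 31)
p(S) = 56 + S² - 86*S (p(S) = (S² - 86*S) + 56 = 56 + S² - 86*S)
j = 31
j*p(-158) = 31*(56 + (-158)² - 86*(-158)) = 31*(56 + 24964 + 13588) = 31*38608 = 1196848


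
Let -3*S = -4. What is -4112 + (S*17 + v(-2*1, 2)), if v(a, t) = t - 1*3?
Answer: -12271/3 ≈ -4090.3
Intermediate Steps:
S = 4/3 (S = -1/3*(-4) = 4/3 ≈ 1.3333)
v(a, t) = -3 + t (v(a, t) = t - 3 = -3 + t)
-4112 + (S*17 + v(-2*1, 2)) = -4112 + ((4/3)*17 + (-3 + 2)) = -4112 + (68/3 - 1) = -4112 + 65/3 = -12271/3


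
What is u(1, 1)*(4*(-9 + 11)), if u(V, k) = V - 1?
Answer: 0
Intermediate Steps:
u(V, k) = -1 + V
u(1, 1)*(4*(-9 + 11)) = (-1 + 1)*(4*(-9 + 11)) = 0*(4*2) = 0*8 = 0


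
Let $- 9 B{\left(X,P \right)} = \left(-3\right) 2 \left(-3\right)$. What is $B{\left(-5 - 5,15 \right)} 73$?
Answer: $-146$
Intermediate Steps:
$B{\left(X,P \right)} = -2$ ($B{\left(X,P \right)} = - \frac{\left(-3\right) 2 \left(-3\right)}{9} = - \frac{\left(-6\right) \left(-3\right)}{9} = \left(- \frac{1}{9}\right) 18 = -2$)
$B{\left(-5 - 5,15 \right)} 73 = \left(-2\right) 73 = -146$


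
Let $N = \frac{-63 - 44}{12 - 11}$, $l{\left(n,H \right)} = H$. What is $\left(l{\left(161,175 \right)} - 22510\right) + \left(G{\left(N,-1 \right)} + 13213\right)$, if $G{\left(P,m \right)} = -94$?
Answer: $-9216$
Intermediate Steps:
$N = -107$ ($N = - \frac{107}{1} = \left(-107\right) 1 = -107$)
$\left(l{\left(161,175 \right)} - 22510\right) + \left(G{\left(N,-1 \right)} + 13213\right) = \left(175 - 22510\right) + \left(-94 + 13213\right) = -22335 + 13119 = -9216$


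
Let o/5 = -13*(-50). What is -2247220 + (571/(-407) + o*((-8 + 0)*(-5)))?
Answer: -861709111/407 ≈ -2.1172e+6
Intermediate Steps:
o = 3250 (o = 5*(-13*(-50)) = 5*650 = 3250)
-2247220 + (571/(-407) + o*((-8 + 0)*(-5))) = -2247220 + (571/(-407) + 3250*((-8 + 0)*(-5))) = -2247220 + (571*(-1/407) + 3250*(-8*(-5))) = -2247220 + (-571/407 + 3250*40) = -2247220 + (-571/407 + 130000) = -2247220 + 52909429/407 = -861709111/407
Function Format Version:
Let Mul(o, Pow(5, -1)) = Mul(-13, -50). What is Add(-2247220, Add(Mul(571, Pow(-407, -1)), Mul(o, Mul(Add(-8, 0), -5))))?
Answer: Rational(-861709111, 407) ≈ -2.1172e+6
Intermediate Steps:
o = 3250 (o = Mul(5, Mul(-13, -50)) = Mul(5, 650) = 3250)
Add(-2247220, Add(Mul(571, Pow(-407, -1)), Mul(o, Mul(Add(-8, 0), -5)))) = Add(-2247220, Add(Mul(571, Pow(-407, -1)), Mul(3250, Mul(Add(-8, 0), -5)))) = Add(-2247220, Add(Mul(571, Rational(-1, 407)), Mul(3250, Mul(-8, -5)))) = Add(-2247220, Add(Rational(-571, 407), Mul(3250, 40))) = Add(-2247220, Add(Rational(-571, 407), 130000)) = Add(-2247220, Rational(52909429, 407)) = Rational(-861709111, 407)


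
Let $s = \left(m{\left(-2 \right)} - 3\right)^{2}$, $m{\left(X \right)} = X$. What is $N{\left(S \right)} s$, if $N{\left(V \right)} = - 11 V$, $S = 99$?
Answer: $-27225$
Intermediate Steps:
$s = 25$ ($s = \left(-2 - 3\right)^{2} = \left(-5\right)^{2} = 25$)
$N{\left(S \right)} s = \left(-11\right) 99 \cdot 25 = \left(-1089\right) 25 = -27225$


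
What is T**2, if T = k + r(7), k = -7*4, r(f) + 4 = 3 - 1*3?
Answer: 1024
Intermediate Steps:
r(f) = -4 (r(f) = -4 + (3 - 1*3) = -4 + (3 - 3) = -4 + 0 = -4)
k = -28
T = -32 (T = -28 - 4 = -32)
T**2 = (-32)**2 = 1024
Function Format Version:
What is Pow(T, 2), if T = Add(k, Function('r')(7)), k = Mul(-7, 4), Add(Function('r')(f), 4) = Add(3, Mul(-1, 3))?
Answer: 1024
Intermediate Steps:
Function('r')(f) = -4 (Function('r')(f) = Add(-4, Add(3, Mul(-1, 3))) = Add(-4, Add(3, -3)) = Add(-4, 0) = -4)
k = -28
T = -32 (T = Add(-28, -4) = -32)
Pow(T, 2) = Pow(-32, 2) = 1024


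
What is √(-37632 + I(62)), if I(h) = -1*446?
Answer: I*√38078 ≈ 195.14*I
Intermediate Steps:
I(h) = -446
√(-37632 + I(62)) = √(-37632 - 446) = √(-38078) = I*√38078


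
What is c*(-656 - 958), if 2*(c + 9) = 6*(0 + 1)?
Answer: 9684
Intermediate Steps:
c = -6 (c = -9 + (6*(0 + 1))/2 = -9 + (6*1)/2 = -9 + (1/2)*6 = -9 + 3 = -6)
c*(-656 - 958) = -6*(-656 - 958) = -6*(-1614) = 9684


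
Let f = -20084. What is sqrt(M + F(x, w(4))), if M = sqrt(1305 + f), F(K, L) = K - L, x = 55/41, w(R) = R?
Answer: sqrt(-4469 + 1681*I*sqrt(18779))/41 ≈ 8.1977 + 8.3583*I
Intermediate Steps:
x = 55/41 (x = 55*(1/41) = 55/41 ≈ 1.3415)
M = I*sqrt(18779) (M = sqrt(1305 - 20084) = sqrt(-18779) = I*sqrt(18779) ≈ 137.04*I)
sqrt(M + F(x, w(4))) = sqrt(I*sqrt(18779) + (55/41 - 1*4)) = sqrt(I*sqrt(18779) + (55/41 - 4)) = sqrt(I*sqrt(18779) - 109/41) = sqrt(-109/41 + I*sqrt(18779))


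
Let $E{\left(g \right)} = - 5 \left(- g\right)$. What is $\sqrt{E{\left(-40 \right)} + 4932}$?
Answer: $26 \sqrt{7} \approx 68.79$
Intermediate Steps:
$E{\left(g \right)} = 5 g$
$\sqrt{E{\left(-40 \right)} + 4932} = \sqrt{5 \left(-40\right) + 4932} = \sqrt{-200 + 4932} = \sqrt{4732} = 26 \sqrt{7}$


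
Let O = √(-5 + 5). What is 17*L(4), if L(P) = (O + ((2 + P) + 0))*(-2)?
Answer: -204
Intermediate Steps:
O = 0 (O = √0 = 0)
L(P) = -4 - 2*P (L(P) = (0 + ((2 + P) + 0))*(-2) = (0 + (2 + P))*(-2) = (2 + P)*(-2) = -4 - 2*P)
17*L(4) = 17*(-4 - 2*4) = 17*(-4 - 8) = 17*(-12) = -204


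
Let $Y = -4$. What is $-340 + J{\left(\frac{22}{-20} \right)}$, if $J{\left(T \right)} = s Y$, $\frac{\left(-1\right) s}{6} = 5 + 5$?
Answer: $-100$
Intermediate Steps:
$s = -60$ ($s = - 6 \left(5 + 5\right) = \left(-6\right) 10 = -60$)
$J{\left(T \right)} = 240$ ($J{\left(T \right)} = \left(-60\right) \left(-4\right) = 240$)
$-340 + J{\left(\frac{22}{-20} \right)} = -340 + 240 = -100$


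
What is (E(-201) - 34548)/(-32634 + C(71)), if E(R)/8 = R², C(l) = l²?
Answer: -288660/27593 ≈ -10.461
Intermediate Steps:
E(R) = 8*R²
(E(-201) - 34548)/(-32634 + C(71)) = (8*(-201)² - 34548)/(-32634 + 71²) = (8*40401 - 34548)/(-32634 + 5041) = (323208 - 34548)/(-27593) = 288660*(-1/27593) = -288660/27593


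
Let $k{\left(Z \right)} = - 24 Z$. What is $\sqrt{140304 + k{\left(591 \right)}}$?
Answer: $2 \sqrt{31530} \approx 355.13$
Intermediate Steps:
$\sqrt{140304 + k{\left(591 \right)}} = \sqrt{140304 - 14184} = \sqrt{126120} = 2 \sqrt{31530}$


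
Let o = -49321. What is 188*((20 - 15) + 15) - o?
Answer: 53081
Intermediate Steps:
188*((20 - 15) + 15) - o = 188*((20 - 15) + 15) - 1*(-49321) = 188*(5 + 15) + 49321 = 188*20 + 49321 = 3760 + 49321 = 53081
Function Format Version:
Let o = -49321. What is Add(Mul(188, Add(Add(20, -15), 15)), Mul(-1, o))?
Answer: 53081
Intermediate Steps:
Add(Mul(188, Add(Add(20, -15), 15)), Mul(-1, o)) = Add(Mul(188, Add(Add(20, -15), 15)), Mul(-1, -49321)) = Add(Mul(188, Add(5, 15)), 49321) = Add(Mul(188, 20), 49321) = Add(3760, 49321) = 53081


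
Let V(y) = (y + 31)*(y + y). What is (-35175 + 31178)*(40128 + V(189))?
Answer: -492782136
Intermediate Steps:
V(y) = 2*y*(31 + y) (V(y) = (31 + y)*(2*y) = 2*y*(31 + y))
(-35175 + 31178)*(40128 + V(189)) = (-35175 + 31178)*(40128 + 2*189*(31 + 189)) = -3997*(40128 + 2*189*220) = -3997*(40128 + 83160) = -3997*123288 = -492782136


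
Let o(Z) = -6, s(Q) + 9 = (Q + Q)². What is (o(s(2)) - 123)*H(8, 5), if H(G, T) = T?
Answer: -645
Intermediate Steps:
s(Q) = -9 + 4*Q² (s(Q) = -9 + (Q + Q)² = -9 + (2*Q)² = -9 + 4*Q²)
(o(s(2)) - 123)*H(8, 5) = (-6 - 123)*5 = -129*5 = -645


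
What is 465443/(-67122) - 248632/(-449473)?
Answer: -17501398585/2742684246 ≈ -6.3811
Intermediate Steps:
465443/(-67122) - 248632/(-449473) = 465443*(-1/67122) - 248632*(-1/449473) = -42313/6102 + 248632/449473 = -17501398585/2742684246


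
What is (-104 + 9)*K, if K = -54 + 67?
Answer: -1235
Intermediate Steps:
K = 13
(-104 + 9)*K = (-104 + 9)*13 = -95*13 = -1235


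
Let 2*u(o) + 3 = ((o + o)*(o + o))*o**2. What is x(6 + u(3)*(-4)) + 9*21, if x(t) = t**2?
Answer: 404685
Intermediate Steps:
u(o) = -3/2 + 2*o**4 (u(o) = -3/2 + (((o + o)*(o + o))*o**2)/2 = -3/2 + (((2*o)*(2*o))*o**2)/2 = -3/2 + ((4*o**2)*o**2)/2 = -3/2 + (4*o**4)/2 = -3/2 + 2*o**4)
x(6 + u(3)*(-4)) + 9*21 = (6 + (-3/2 + 2*3**4)*(-4))**2 + 9*21 = (6 + (-3/2 + 2*81)*(-4))**2 + 189 = (6 + (-3/2 + 162)*(-4))**2 + 189 = (6 + (321/2)*(-4))**2 + 189 = (6 - 642)**2 + 189 = (-636)**2 + 189 = 404496 + 189 = 404685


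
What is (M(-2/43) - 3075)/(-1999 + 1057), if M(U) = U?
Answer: 132227/40506 ≈ 3.2644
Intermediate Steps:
(M(-2/43) - 3075)/(-1999 + 1057) = (-2/43 - 3075)/(-1999 + 1057) = (-2*1/43 - 3075)/(-942) = (-2/43 - 3075)*(-1/942) = -132227/43*(-1/942) = 132227/40506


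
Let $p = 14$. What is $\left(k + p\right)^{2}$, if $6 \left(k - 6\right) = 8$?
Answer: $\frac{4096}{9} \approx 455.11$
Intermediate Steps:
$k = \frac{22}{3}$ ($k = 6 + \frac{1}{6} \cdot 8 = 6 + \frac{4}{3} = \frac{22}{3} \approx 7.3333$)
$\left(k + p\right)^{2} = \left(\frac{22}{3} + 14\right)^{2} = \left(\frac{64}{3}\right)^{2} = \frac{4096}{9}$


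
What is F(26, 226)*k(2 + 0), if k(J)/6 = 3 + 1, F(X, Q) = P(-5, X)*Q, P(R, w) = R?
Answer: -27120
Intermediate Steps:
F(X, Q) = -5*Q
k(J) = 24 (k(J) = 6*(3 + 1) = 6*4 = 24)
F(26, 226)*k(2 + 0) = -5*226*24 = -1130*24 = -27120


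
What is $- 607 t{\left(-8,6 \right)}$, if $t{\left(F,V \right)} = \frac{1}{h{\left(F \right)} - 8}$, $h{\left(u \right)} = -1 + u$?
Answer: $\frac{607}{17} \approx 35.706$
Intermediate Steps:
$t{\left(F,V \right)} = \frac{1}{-9 + F}$ ($t{\left(F,V \right)} = \frac{1}{\left(-1 + F\right) - 8} = \frac{1}{-9 + F}$)
$- 607 t{\left(-8,6 \right)} = - \frac{607}{-9 - 8} = - \frac{607}{-17} = \left(-607\right) \left(- \frac{1}{17}\right) = \frac{607}{17}$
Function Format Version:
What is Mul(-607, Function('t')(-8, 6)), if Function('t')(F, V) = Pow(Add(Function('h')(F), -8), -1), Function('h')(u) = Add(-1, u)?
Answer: Rational(607, 17) ≈ 35.706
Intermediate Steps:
Function('t')(F, V) = Pow(Add(-9, F), -1) (Function('t')(F, V) = Pow(Add(Add(-1, F), -8), -1) = Pow(Add(-9, F), -1))
Mul(-607, Function('t')(-8, 6)) = Mul(-607, Pow(Add(-9, -8), -1)) = Mul(-607, Pow(-17, -1)) = Mul(-607, Rational(-1, 17)) = Rational(607, 17)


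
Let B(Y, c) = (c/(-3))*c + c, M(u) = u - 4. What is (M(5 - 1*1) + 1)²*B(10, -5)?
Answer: -40/3 ≈ -13.333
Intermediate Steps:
M(u) = -4 + u
B(Y, c) = c - c²/3 (B(Y, c) = (c*(-⅓))*c + c = (-c/3)*c + c = -c²/3 + c = c - c²/3)
(M(5 - 1*1) + 1)²*B(10, -5) = ((-4 + (5 - 1*1)) + 1)²*((⅓)*(-5)*(3 - 1*(-5))) = ((-4 + (5 - 1)) + 1)²*((⅓)*(-5)*(3 + 5)) = ((-4 + 4) + 1)²*((⅓)*(-5)*8) = (0 + 1)²*(-40/3) = 1²*(-40/3) = 1*(-40/3) = -40/3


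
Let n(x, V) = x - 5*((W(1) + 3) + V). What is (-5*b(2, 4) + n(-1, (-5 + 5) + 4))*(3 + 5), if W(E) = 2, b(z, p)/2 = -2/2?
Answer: -288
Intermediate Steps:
b(z, p) = -2 (b(z, p) = 2*(-2/2) = 2*(-2*½) = 2*(-1) = -2)
n(x, V) = -25 + x - 5*V (n(x, V) = x - 5*((2 + 3) + V) = x - 5*(5 + V) = x + (-25 - 5*V) = -25 + x - 5*V)
(-5*b(2, 4) + n(-1, (-5 + 5) + 4))*(3 + 5) = (-5*(-2) + (-25 - 1 - 5*((-5 + 5) + 4)))*(3 + 5) = (10 + (-25 - 1 - 5*(0 + 4)))*8 = (10 + (-25 - 1 - 5*4))*8 = (10 + (-25 - 1 - 20))*8 = (10 - 46)*8 = -36*8 = -288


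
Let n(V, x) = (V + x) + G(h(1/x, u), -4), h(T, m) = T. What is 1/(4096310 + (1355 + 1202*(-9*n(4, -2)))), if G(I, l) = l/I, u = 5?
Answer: 1/3989485 ≈ 2.5066e-7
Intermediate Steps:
n(V, x) = V - 3*x (n(V, x) = (V + x) - 4*x = V - 3*x)
1/(4096310 + (1355 + 1202*(-9*n(4, -2)))) = 1/(4096310 + (1355 + 1202*(-9*(4 - 3*(-2))))) = 1/(4096310 + (1355 + 1202*(-9*(4 + 6)))) = 1/(4096310 + (1355 + 1202*(-9*10))) = 1/(4096310 + (1355 + 1202*(-90))) = 1/(4096310 + (1355 - 108180)) = 1/(4096310 - 106825) = 1/3989485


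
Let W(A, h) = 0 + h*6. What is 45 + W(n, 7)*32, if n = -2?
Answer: 1389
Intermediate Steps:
W(A, h) = 6*h (W(A, h) = 0 + 6*h = 6*h)
45 + W(n, 7)*32 = 45 + (6*7)*32 = 45 + 42*32 = 45 + 1344 = 1389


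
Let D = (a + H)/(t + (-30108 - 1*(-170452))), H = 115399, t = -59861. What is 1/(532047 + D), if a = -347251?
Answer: 80483/42820506849 ≈ 1.8795e-6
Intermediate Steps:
D = -231852/80483 (D = (-347251 + 115399)/(-59861 + (-30108 - 1*(-170452))) = -231852/(-59861 + (-30108 + 170452)) = -231852/(-59861 + 140344) = -231852/80483 ≈ -2.8808)
1/(532047 + D) = 1/(532047 - 231852/80483) = 1/(42820506849/80483) = 80483/42820506849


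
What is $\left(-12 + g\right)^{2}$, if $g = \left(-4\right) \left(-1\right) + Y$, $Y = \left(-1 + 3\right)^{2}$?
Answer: $16$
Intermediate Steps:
$Y = 4$ ($Y = 2^{2} = 4$)
$g = 8$ ($g = \left(-4\right) \left(-1\right) + 4 = 4 + 4 = 8$)
$\left(-12 + g\right)^{2} = \left(-12 + 8\right)^{2} = \left(-4\right)^{2} = 16$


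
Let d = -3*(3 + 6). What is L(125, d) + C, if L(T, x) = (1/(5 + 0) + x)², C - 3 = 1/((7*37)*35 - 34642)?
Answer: 461178862/639425 ≈ 721.24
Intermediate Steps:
d = -27 (d = -3*9 = -27)
C = 76730/25577 (C = 3 + 1/((7*37)*35 - 34642) = 3 + 1/(259*35 - 34642) = 3 + 1/(9065 - 34642) = 3 + 1/(-25577) = 3 - 1/25577 = 76730/25577 ≈ 3.0000)
L(T, x) = (⅕ + x)² (L(T, x) = (1/5 + x)² = (⅕ + x)²)
L(125, d) + C = (1 + 5*(-27))²/25 + 76730/25577 = (1 - 135)²/25 + 76730/25577 = (1/25)*(-134)² + 76730/25577 = (1/25)*17956 + 76730/25577 = 17956/25 + 76730/25577 = 461178862/639425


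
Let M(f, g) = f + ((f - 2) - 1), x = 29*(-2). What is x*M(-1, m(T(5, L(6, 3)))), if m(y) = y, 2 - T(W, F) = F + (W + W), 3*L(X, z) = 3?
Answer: 290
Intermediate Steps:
x = -58
L(X, z) = 1 (L(X, z) = (⅓)*3 = 1)
T(W, F) = 2 - F - 2*W (T(W, F) = 2 - (F + (W + W)) = 2 - (F + 2*W) = 2 + (-F - 2*W) = 2 - F - 2*W)
M(f, g) = -3 + 2*f (M(f, g) = f + ((-2 + f) - 1) = f + (-3 + f) = -3 + 2*f)
x*M(-1, m(T(5, L(6, 3)))) = -58*(-3 + 2*(-1)) = -58*(-3 - 2) = -58*(-5) = 290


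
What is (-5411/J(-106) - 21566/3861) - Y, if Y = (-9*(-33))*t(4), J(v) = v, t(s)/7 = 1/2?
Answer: -203413066/204633 ≈ -994.04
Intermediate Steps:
t(s) = 7/2
Y = 2079/2 (Y = -9*(-33)*(7/2) = 297*(7/2) = 2079/2 ≈ 1039.5)
(-5411/J(-106) - 21566/3861) - Y = (-5411/(-106) - 21566/3861) - 1*2079/2 = (-5411*(-1/106) - 21566*1/3861) - 2079/2 = (5411/106 - 21566/3861) - 2079/2 = 18605875/409266 - 2079/2 = -203413066/204633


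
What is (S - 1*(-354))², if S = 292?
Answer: 417316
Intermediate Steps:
(S - 1*(-354))² = (292 - 1*(-354))² = (292 + 354)² = 646² = 417316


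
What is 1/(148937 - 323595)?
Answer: -1/174658 ≈ -5.7255e-6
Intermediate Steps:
1/(148937 - 323595) = 1/(-174658) = -1/174658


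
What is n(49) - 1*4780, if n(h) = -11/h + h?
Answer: -231830/49 ≈ -4731.2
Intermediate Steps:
n(h) = h - 11/h
n(49) - 1*4780 = (49 - 11/49) - 1*4780 = (49 - 11*1/49) - 4780 = (49 - 11/49) - 4780 = 2390/49 - 4780 = -231830/49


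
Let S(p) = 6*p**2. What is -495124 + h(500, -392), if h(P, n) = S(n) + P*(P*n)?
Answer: -97573140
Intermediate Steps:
h(P, n) = 6*n**2 + n*P**2 (h(P, n) = 6*n**2 + P*(P*n) = 6*n**2 + n*P**2)
-495124 + h(500, -392) = -495124 - 392*(500**2 + 6*(-392)) = -495124 - 392*(250000 - 2352) = -495124 - 392*247648 = -495124 - 97078016 = -97573140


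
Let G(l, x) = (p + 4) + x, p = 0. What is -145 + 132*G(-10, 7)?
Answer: 1307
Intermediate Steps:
G(l, x) = 4 + x (G(l, x) = (0 + 4) + x = 4 + x)
-145 + 132*G(-10, 7) = -145 + 132*(4 + 7) = -145 + 132*11 = -145 + 1452 = 1307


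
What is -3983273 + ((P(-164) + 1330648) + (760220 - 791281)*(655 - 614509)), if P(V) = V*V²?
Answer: 19059855525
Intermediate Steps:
P(V) = V³
-3983273 + ((P(-164) + 1330648) + (760220 - 791281)*(655 - 614509)) = -3983273 + (((-164)³ + 1330648) + (760220 - 791281)*(655 - 614509)) = -3983273 + ((-4410944 + 1330648) - 31061*(-613854)) = -3983273 + (-3080296 + 19066919094) = -3983273 + 19063838798 = 19059855525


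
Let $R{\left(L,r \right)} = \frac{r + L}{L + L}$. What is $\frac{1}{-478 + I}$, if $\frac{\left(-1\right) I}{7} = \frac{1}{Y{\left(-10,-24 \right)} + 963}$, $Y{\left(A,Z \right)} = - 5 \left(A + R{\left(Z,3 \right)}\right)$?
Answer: $- \frac{16173}{7730806} \approx -0.002092$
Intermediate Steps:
$R{\left(L,r \right)} = \frac{L + r}{2 L}$
$Y{\left(A,Z \right)} = - 5 A - \frac{5 \left(3 + Z\right)}{2 Z}$ ($Y{\left(A,Z \right)} = - 5 \left(A + \frac{Z + 3}{2 Z}\right) = - 5 \left(A + \frac{3 + Z}{2 Z}\right) = - 5 A - \frac{5 \left(3 + Z\right)}{2 Z}$)
$I = - \frac{112}{16173}$ ($I = - \frac{7}{\left(- \frac{5}{2} - -50 - \frac{15}{2 \left(-24\right)}\right) + 963} = - \frac{7}{\left(- \frac{5}{2} + 50 - - \frac{5}{16}\right) + 963} = - \frac{7}{\left(- \frac{5}{2} + 50 + \frac{5}{16}\right) + 963} = - \frac{7}{\frac{765}{16} + 963} = - \frac{7}{\frac{16173}{16}} = \left(-7\right) \frac{16}{16173} = - \frac{112}{16173} \approx -0.0069251$)
$\frac{1}{-478 + I} = \frac{1}{-478 - \frac{112}{16173}} = \frac{1}{- \frac{7730806}{16173}} = - \frac{16173}{7730806}$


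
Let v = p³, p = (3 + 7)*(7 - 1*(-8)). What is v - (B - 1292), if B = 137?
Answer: 3376155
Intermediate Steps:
p = 150 (p = 10*(7 + 8) = 10*15 = 150)
v = 3375000 (v = 150³ = 3375000)
v - (B - 1292) = 3375000 - (137 - 1292) = 3375000 - 1*(-1155) = 3375000 + 1155 = 3376155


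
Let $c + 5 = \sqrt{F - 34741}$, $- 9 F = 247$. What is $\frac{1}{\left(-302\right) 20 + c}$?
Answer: $- \frac{54405}{329191141} - \frac{6 i \sqrt{78229}}{329191141} \approx -0.00016527 - 5.0978 \cdot 10^{-6} i$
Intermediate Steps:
$F = - \frac{247}{9}$ ($F = \left(- \frac{1}{9}\right) 247 = - \frac{247}{9} \approx -27.444$)
$c = -5 + \frac{2 i \sqrt{78229}}{3}$ ($c = -5 + \sqrt{- \frac{247}{9} - 34741} = -5 + \sqrt{- \frac{312916}{9}} = -5 + \frac{2 i \sqrt{78229}}{3} \approx -5.0 + 186.46 i$)
$\frac{1}{\left(-302\right) 20 + c} = \frac{1}{\left(-302\right) 20 - \left(5 - \frac{2 i \sqrt{78229}}{3}\right)} = \frac{1}{-6040 - \left(5 - \frac{2 i \sqrt{78229}}{3}\right)} = \frac{1}{-6045 + \frac{2 i \sqrt{78229}}{3}}$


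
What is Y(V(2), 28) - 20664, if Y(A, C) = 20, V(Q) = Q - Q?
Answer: -20644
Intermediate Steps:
V(Q) = 0
Y(V(2), 28) - 20664 = 20 - 20664 = -20644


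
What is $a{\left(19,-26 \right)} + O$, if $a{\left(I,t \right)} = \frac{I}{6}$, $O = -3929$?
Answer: $- \frac{23555}{6} \approx -3925.8$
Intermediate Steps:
$a{\left(I,t \right)} = \frac{I}{6}$ ($a{\left(I,t \right)} = I \frac{1}{6} = \frac{I}{6}$)
$a{\left(19,-26 \right)} + O = \frac{1}{6} \cdot 19 - 3929 = \frac{19}{6} - 3929 = - \frac{23555}{6}$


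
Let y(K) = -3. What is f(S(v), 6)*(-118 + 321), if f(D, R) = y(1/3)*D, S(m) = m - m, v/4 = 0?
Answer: 0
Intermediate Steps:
v = 0 (v = 4*0 = 0)
S(m) = 0
f(D, R) = -3*D
f(S(v), 6)*(-118 + 321) = (-3*0)*(-118 + 321) = 0*203 = 0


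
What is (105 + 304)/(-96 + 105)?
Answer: 409/9 ≈ 45.444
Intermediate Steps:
(105 + 304)/(-96 + 105) = 409/9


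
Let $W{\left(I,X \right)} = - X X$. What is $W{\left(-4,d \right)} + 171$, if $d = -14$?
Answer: $-25$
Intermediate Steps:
$W{\left(I,X \right)} = - X^{2}$
$W{\left(-4,d \right)} + 171 = - \left(-14\right)^{2} + 171 = \left(-1\right) 196 + 171 = -196 + 171 = -25$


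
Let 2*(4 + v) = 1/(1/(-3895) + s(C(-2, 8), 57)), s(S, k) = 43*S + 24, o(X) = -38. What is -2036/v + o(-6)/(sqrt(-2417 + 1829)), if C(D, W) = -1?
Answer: 301352432/595943 + 19*I*sqrt(3)/21 ≈ 505.67 + 1.5671*I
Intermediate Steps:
s(S, k) = 24 + 43*S
v = -595943/148012 (v = -4 + 1/(2*(1/(-3895) + (24 + 43*(-1)))) = -4 + 1/(2*(-1/3895 + (24 - 43))) = -4 + 1/(2*(-1/3895 - 19)) = -4 + 1/(2*(-74006/3895)) = -4 + (1/2)*(-3895/74006) = -4 - 3895/148012 = -595943/148012 ≈ -4.0263)
-2036/v + o(-6)/(sqrt(-2417 + 1829)) = -2036/(-595943/148012) - 38/sqrt(-2417 + 1829) = -2036*(-148012/595943) - 38*(-I*sqrt(3)/42) = 301352432/595943 - 38*(-I*sqrt(3)/42) = 301352432/595943 - (-19)*I*sqrt(3)/21 = 301352432/595943 + 19*I*sqrt(3)/21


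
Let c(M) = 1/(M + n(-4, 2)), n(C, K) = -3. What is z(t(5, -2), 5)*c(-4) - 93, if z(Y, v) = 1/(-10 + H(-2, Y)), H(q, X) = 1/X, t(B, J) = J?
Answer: -13669/147 ≈ -92.986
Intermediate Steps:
c(M) = 1/(-3 + M) (c(M) = 1/(M - 3) = 1/(-3 + M))
z(Y, v) = 1/(-10 + 1/Y)
z(t(5, -2), 5)*c(-4) - 93 = (-1*(-2)/(-1 + 10*(-2)))/(-3 - 4) - 93 = -1*(-2)/(-1 - 20)/(-7) - 93 = -1*(-2)/(-21)*(-1/7) - 93 = -1*(-2)*(-1/21)*(-1/7) - 93 = -2/21*(-1/7) - 93 = 2/147 - 93 = -13669/147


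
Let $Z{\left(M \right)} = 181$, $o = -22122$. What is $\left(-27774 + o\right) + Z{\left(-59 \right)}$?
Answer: $-49715$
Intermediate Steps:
$\left(-27774 + o\right) + Z{\left(-59 \right)} = \left(-27774 - 22122\right) + 181 = -49896 + 181 = -49715$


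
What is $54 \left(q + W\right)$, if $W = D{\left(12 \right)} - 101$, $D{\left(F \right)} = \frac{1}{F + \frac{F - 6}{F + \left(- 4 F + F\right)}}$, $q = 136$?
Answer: $\frac{89046}{47} \approx 1894.6$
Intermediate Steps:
$D{\left(F \right)} = \frac{1}{F - \frac{-6 + F}{2 F}}$ ($D{\left(F \right)} = \frac{1}{F + \frac{-6 + F}{F - 3 F}} = \frac{1}{F + \frac{-6 + F}{\left(-2\right) F}} = \frac{1}{F + \left(-6 + F\right) \left(- \frac{1}{2 F}\right)} = \frac{1}{F - \frac{-6 + F}{2 F}}$)
$W = - \frac{4743}{47}$ ($W = 2 \cdot 12 \frac{1}{6 - 12 + 2 \cdot 12^{2}} - 101 = 2 \cdot 12 \frac{1}{6 - 12 + 2 \cdot 144} - 101 = 2 \cdot 12 \frac{1}{6 - 12 + 288} - 101 = 2 \cdot 12 \cdot \frac{1}{282} - 101 = \frac{4}{47} - 101 = - \frac{4743}{47} \approx -100.91$)
$54 \left(q + W\right) = 54 \left(136 - \frac{4743}{47}\right) = 54 \cdot \frac{1649}{47} = \frac{89046}{47}$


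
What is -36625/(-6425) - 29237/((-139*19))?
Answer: 11382974/678737 ≈ 16.771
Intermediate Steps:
-36625/(-6425) - 29237/((-139*19)) = -36625*(-1/6425) - 29237/(-2641) = 1465/257 - 29237*(-1/2641) = 1465/257 + 29237/2641 = 11382974/678737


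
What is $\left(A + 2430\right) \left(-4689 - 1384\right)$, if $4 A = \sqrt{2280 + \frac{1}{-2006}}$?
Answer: $-14757390 - \frac{66803 \sqrt{75824794}}{8024} \approx -1.483 \cdot 10^{7}$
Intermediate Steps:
$A = \frac{11 \sqrt{75824794}}{8024}$ ($A = \frac{\sqrt{2280 + \frac{1}{-2006}}}{4} = \frac{\sqrt{2280 - \frac{1}{2006}}}{4} = \frac{\sqrt{\frac{4573679}{2006}}}{4} = \frac{\frac{11}{2006} \sqrt{75824794}}{4} = \frac{11 \sqrt{75824794}}{8024} \approx 11.937$)
$\left(A + 2430\right) \left(-4689 - 1384\right) = \left(\frac{11 \sqrt{75824794}}{8024} + 2430\right) \left(-4689 - 1384\right) = \left(2430 + \frac{11 \sqrt{75824794}}{8024}\right) \left(-6073\right) = -14757390 - \frac{66803 \sqrt{75824794}}{8024}$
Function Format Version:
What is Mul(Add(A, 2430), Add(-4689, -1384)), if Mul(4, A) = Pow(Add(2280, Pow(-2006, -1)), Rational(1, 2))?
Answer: Add(-14757390, Mul(Rational(-66803, 8024), Pow(75824794, Rational(1, 2)))) ≈ -1.4830e+7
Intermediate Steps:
A = Mul(Rational(11, 8024), Pow(75824794, Rational(1, 2))) (A = Mul(Rational(1, 4), Pow(Add(2280, Pow(-2006, -1)), Rational(1, 2))) = Mul(Rational(1, 4), Pow(Add(2280, Rational(-1, 2006)), Rational(1, 2))) = Mul(Rational(1, 4), Pow(Rational(4573679, 2006), Rational(1, 2))) = Mul(Rational(1, 4), Mul(Rational(11, 2006), Pow(75824794, Rational(1, 2)))) = Mul(Rational(11, 8024), Pow(75824794, Rational(1, 2))) ≈ 11.937)
Mul(Add(A, 2430), Add(-4689, -1384)) = Mul(Add(Mul(Rational(11, 8024), Pow(75824794, Rational(1, 2))), 2430), Add(-4689, -1384)) = Mul(Add(2430, Mul(Rational(11, 8024), Pow(75824794, Rational(1, 2)))), -6073) = Add(-14757390, Mul(Rational(-66803, 8024), Pow(75824794, Rational(1, 2))))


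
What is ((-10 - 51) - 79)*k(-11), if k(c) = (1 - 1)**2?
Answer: 0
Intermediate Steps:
k(c) = 0 (k(c) = 0**2 = 0)
((-10 - 51) - 79)*k(-11) = ((-10 - 51) - 79)*0 = (-61 - 79)*0 = -140*0 = 0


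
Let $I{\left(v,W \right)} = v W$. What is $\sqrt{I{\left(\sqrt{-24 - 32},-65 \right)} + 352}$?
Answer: $\sqrt{352 - 130 i \sqrt{14}} \approx 21.822 - 11.145 i$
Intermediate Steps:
$I{\left(v,W \right)} = W v$
$\sqrt{I{\left(\sqrt{-24 - 32},-65 \right)} + 352} = \sqrt{- 65 \sqrt{-24 - 32} + 352} = \sqrt{- 65 \sqrt{-56} + 352} = \sqrt{- 65 \cdot 2 i \sqrt{14} + 352} = \sqrt{- 130 i \sqrt{14} + 352} = \sqrt{352 - 130 i \sqrt{14}}$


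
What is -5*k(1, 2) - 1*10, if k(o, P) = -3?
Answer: 5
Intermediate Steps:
-5*k(1, 2) - 1*10 = -5*(-3) - 1*10 = 15 - 10 = 5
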